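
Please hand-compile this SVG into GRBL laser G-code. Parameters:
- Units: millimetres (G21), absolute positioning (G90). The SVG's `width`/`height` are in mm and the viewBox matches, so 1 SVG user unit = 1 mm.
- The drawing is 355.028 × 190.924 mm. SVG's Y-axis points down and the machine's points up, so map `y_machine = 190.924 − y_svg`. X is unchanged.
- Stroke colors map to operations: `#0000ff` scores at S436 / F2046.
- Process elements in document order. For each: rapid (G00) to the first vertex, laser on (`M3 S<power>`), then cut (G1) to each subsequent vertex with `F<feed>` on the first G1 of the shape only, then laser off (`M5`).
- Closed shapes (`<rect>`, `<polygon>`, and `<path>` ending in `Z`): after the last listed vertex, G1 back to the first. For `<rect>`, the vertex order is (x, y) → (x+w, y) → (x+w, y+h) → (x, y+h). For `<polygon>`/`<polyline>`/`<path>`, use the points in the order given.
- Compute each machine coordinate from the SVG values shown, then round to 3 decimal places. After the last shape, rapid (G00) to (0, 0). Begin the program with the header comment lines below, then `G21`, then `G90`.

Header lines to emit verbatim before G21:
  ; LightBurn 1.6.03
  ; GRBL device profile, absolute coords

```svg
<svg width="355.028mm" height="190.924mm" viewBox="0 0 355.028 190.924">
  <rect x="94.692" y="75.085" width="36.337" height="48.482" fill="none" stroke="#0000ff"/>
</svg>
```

; LightBurn 1.6.03
; GRBL device profile, absolute coords
G21
G90
G00 X94.692 Y115.839
M3 S436
G1 X131.029 Y115.839 F2046
G1 X131.029 Y67.357
G1 X94.692 Y67.357
G1 X94.692 Y115.839
M5
G00 X0.000 Y0.000

viewBox `0 0 355.028 190.924` with mm width/height → 1 unit = 1 mm. Flip: y_m = 190.924 − y_svg.

**Shape 1** — `<rect>` rectangle, stroke `#0000ff` → score (S436, F2046). Machine vertices: (94.692,115.839) → (131.029,115.839) → (131.029,67.357) → (94.692,67.357) → (94.692,115.839). Closed: final G1 returns to the first vertex.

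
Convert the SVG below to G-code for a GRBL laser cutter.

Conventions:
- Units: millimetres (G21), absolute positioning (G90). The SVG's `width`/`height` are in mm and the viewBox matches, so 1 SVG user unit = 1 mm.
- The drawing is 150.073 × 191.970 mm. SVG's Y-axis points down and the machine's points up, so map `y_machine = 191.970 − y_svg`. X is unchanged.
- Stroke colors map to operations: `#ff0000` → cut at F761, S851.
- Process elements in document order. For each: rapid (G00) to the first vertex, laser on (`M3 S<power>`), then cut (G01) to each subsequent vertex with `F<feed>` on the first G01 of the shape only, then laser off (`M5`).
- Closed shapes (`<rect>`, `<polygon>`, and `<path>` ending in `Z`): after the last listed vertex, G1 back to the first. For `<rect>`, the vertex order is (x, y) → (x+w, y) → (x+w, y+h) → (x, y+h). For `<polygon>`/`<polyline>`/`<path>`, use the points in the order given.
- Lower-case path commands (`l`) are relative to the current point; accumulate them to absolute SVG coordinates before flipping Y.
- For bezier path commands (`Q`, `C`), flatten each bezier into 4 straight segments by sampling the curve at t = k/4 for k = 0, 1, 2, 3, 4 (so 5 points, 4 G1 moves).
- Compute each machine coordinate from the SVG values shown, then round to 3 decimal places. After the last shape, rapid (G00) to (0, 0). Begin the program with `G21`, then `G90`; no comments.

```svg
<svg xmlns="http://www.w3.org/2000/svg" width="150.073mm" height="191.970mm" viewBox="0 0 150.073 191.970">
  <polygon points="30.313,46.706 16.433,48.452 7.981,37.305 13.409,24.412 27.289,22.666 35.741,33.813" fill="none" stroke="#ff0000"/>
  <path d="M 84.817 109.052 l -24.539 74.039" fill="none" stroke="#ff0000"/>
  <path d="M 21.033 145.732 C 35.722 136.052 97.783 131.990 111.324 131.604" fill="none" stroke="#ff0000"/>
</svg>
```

G21
G90
G00 X30.313 Y145.264
M3 S851
G01 X16.433 Y143.518 F761
G01 X7.981 Y154.665
G01 X13.409 Y167.558
G01 X27.289 Y169.304
G01 X35.741 Y158.157
G01 X30.313 Y145.264
M5
G00 X84.817 Y82.918
M3 S851
G01 X60.278 Y8.879 F761
M5
G00 X21.033 Y46.238
M3 S851
G01 X39.434 Y52.475 F761
G01 X66.609 Y56.787
G01 X93.569 Y59.357
G01 X111.324 Y60.366
M5
G00 X0.000 Y0.000

viewBox `0 0 150.073 191.970` with mm width/height → 1 unit = 1 mm. Flip: y_m = 191.970 − y_svg.

**Shape 1** — `<polygon>` regular polygon, stroke `#ff0000` → cut (S851, F761). Machine vertices: (30.313,145.264) → (16.433,143.518) → (7.981,154.665) → (13.409,167.558) → (27.289,169.304) → (35.741,158.157) → (30.313,145.264). Closed: final G1 returns to the first vertex.

**Shape 2** — `<path>` line segment, stroke `#ff0000` → cut (S851, F761). Machine vertices: (84.817,82.918) → (60.278,8.879). Open path.

**Shape 3** — `<path>` cubic bezier, stroke `#ff0000` → cut (S851, F761). Control points (SVG): P0=(21.033,145.732), P1=(35.722,136.052), P2=(97.783,131.990), P3=(111.324,131.604); sampled at t=k/4. Machine vertices: (21.033,46.238) → (39.434,52.475) → (66.609,56.787) → (93.569,59.357) → (111.324,60.366). Open path.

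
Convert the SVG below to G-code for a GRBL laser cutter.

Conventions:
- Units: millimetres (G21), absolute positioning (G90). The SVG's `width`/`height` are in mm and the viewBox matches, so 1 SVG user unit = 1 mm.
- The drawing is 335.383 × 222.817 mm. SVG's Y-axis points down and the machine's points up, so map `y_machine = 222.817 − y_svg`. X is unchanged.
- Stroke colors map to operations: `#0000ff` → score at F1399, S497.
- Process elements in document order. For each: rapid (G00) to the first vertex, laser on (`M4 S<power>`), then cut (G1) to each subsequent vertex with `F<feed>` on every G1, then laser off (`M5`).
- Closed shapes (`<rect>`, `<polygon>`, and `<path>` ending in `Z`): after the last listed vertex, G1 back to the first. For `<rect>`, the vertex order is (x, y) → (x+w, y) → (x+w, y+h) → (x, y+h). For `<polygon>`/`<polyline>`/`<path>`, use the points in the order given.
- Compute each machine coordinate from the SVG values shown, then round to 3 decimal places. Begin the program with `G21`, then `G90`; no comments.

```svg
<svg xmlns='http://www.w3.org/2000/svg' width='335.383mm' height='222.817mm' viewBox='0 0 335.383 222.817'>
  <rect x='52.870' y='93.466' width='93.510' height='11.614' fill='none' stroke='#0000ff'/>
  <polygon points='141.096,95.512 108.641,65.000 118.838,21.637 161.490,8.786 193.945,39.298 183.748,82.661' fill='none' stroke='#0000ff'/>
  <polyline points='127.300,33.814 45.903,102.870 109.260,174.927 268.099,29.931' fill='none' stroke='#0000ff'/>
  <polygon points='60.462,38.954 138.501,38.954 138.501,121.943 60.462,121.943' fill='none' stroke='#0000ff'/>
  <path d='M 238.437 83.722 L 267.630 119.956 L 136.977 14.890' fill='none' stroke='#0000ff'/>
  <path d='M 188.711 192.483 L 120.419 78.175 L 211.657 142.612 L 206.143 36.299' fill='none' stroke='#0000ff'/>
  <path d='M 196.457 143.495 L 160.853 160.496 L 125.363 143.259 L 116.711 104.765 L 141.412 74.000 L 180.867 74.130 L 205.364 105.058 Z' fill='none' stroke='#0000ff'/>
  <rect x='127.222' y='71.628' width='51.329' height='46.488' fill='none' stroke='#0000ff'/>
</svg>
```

G21
G90
G00 X52.870 Y129.351
M4 S497
G1 X146.380 Y129.351 F1399
G1 X146.380 Y117.737 F1399
G1 X52.870 Y117.737 F1399
G1 X52.870 Y129.351 F1399
M5
G00 X141.096 Y127.305
M4 S497
G1 X108.641 Y157.817 F1399
G1 X118.838 Y201.180 F1399
G1 X161.490 Y214.031 F1399
G1 X193.945 Y183.519 F1399
G1 X183.748 Y140.156 F1399
G1 X141.096 Y127.305 F1399
M5
G00 X127.300 Y189.003
M4 S497
G1 X45.903 Y119.947 F1399
G1 X109.260 Y47.890 F1399
G1 X268.099 Y192.886 F1399
M5
G00 X60.462 Y183.863
M4 S497
G1 X138.501 Y183.863 F1399
G1 X138.501 Y100.874 F1399
G1 X60.462 Y100.874 F1399
G1 X60.462 Y183.863 F1399
M5
G00 X238.437 Y139.095
M4 S497
G1 X267.630 Y102.861 F1399
G1 X136.977 Y207.927 F1399
M5
G00 X188.711 Y30.334
M4 S497
G1 X120.419 Y144.642 F1399
G1 X211.657 Y80.205 F1399
G1 X206.143 Y186.518 F1399
M5
G00 X196.457 Y79.322
M4 S497
G1 X160.853 Y62.321 F1399
G1 X125.363 Y79.558 F1399
G1 X116.711 Y118.052 F1399
G1 X141.412 Y148.817 F1399
G1 X180.867 Y148.687 F1399
G1 X205.364 Y117.759 F1399
G1 X196.457 Y79.322 F1399
M5
G00 X127.222 Y151.189
M4 S497
G1 X178.551 Y151.189 F1399
G1 X178.551 Y104.701 F1399
G1 X127.222 Y104.701 F1399
G1 X127.222 Y151.189 F1399
M5

1 u = 1 mm; y_m = 222.817 − y.

[1] `<rect>` rectangle, #0000ff→score S497 F1399: (52.870,129.351) → (146.380,129.351) → (146.380,117.737) → (52.870,117.737) → (52.870,129.351) (closed)

[2] `<polygon>` regular polygon, #0000ff→score S497 F1399: (141.096,127.305) → (108.641,157.817) → (118.838,201.180) → (161.490,214.031) → (193.945,183.519) → (183.748,140.156) → (141.096,127.305) (closed)

[3] `<polyline>` open polyline, #0000ff→score S497 F1399: (127.300,189.003) → (45.903,119.947) → (109.260,47.890) → (268.099,192.886)

[4] `<polygon>` rectangle, #0000ff→score S497 F1399: (60.462,183.863) → (138.501,183.863) → (138.501,100.874) → (60.462,100.874) → (60.462,183.863) (closed)

[5] `<path>` open polyline, #0000ff→score S497 F1399: (238.437,139.095) → (267.630,102.861) → (136.977,207.927)

[6] `<path>` open polyline, #0000ff→score S497 F1399: (188.711,30.334) → (120.419,144.642) → (211.657,80.205) → (206.143,186.518)

[7] `<path>` regular polygon, #0000ff→score S497 F1399: (196.457,79.322) → (160.853,62.321) → (125.363,79.558) → (116.711,118.052) → (141.412,148.817) → (180.867,148.687) → (205.364,117.759) → (196.457,79.322) (closed)

[8] `<rect>` rectangle, #0000ff→score S497 F1399: (127.222,151.189) → (178.551,151.189) → (178.551,104.701) → (127.222,104.701) → (127.222,151.189) (closed)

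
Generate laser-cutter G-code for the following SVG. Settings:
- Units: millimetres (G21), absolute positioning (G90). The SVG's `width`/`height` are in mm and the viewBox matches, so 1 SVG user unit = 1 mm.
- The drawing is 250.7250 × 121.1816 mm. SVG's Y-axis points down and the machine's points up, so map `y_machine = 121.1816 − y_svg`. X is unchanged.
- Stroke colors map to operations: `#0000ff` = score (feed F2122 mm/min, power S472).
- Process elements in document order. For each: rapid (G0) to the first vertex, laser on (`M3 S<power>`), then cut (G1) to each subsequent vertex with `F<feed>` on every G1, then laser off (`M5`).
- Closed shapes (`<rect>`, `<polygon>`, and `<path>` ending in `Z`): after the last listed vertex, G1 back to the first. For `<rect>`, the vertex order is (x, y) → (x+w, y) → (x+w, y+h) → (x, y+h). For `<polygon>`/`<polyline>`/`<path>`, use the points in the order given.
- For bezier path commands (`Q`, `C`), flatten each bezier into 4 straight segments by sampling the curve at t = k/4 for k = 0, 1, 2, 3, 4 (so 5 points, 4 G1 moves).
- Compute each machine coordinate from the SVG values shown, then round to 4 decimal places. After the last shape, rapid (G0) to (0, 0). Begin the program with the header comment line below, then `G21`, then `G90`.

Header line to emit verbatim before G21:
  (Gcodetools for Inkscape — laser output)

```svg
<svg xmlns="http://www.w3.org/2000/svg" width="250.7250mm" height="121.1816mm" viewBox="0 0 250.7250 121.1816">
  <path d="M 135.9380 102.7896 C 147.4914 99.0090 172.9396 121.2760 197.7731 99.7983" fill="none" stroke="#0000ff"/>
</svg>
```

Since the viewBox matches the mm dimensions, user units are millimetres directly. The only transform is the Y-flip y_m = 121.1816 − y_svg.

Shape 1 is a cubic bezier drawn with `<path>`. Its stroke #0000ff means score at S472, F2122. After flipping Y the toolpath is (135.9380,18.3920) → (146.9816,17.4340) → (161.8755,13.2512) → (179.2594,12.3867) → (197.7731,21.3833).

(Gcodetools for Inkscape — laser output)
G21
G90
G0 X135.9380 Y18.3920
M3 S472
G1 X146.9816 Y17.4340 F2122
G1 X161.8755 Y13.2512 F2122
G1 X179.2594 Y12.3867 F2122
G1 X197.7731 Y21.3833 F2122
M5
G0 X0.0000 Y0.0000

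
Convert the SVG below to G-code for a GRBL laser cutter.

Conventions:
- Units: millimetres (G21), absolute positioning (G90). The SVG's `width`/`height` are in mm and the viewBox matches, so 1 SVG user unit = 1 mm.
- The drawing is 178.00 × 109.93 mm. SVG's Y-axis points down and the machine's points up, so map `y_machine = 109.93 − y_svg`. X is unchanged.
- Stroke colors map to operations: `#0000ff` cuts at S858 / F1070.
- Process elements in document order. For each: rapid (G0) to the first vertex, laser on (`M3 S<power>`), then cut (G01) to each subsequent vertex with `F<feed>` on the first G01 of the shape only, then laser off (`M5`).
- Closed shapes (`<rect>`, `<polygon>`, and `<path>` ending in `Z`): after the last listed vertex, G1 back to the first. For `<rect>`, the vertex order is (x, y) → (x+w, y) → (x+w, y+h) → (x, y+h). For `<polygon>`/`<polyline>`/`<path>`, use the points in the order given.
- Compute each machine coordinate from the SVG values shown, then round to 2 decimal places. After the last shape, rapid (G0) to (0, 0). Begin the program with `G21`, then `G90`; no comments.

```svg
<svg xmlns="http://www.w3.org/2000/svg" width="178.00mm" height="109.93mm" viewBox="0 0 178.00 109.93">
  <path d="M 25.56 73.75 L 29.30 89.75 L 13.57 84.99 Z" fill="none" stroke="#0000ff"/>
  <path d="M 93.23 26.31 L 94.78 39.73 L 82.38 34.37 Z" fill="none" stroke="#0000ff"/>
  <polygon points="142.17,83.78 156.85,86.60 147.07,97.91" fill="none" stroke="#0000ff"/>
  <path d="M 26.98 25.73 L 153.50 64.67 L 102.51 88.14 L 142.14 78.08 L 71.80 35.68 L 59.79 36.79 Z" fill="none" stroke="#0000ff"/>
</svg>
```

1 u = 1 mm; y_m = 109.93 − y.

[1] `<path>` regular polygon, #0000ff→cut S858 F1070: (25.56,36.18) → (29.30,20.18) → (13.57,24.94) → (25.56,36.18) (closed)

[2] `<path>` regular polygon, #0000ff→cut S858 F1070: (93.23,83.62) → (94.78,70.20) → (82.38,75.56) → (93.23,83.62) (closed)

[3] `<polygon>` regular polygon, #0000ff→cut S858 F1070: (142.17,26.15) → (156.85,23.33) → (147.07,12.02) → (142.17,26.15) (closed)

[4] `<path>` closed polygon, #0000ff→cut S858 F1070: (26.98,84.20) → (153.50,45.26) → (102.51,21.79) → (142.14,31.85) → (71.80,74.25) → (59.79,73.14) → (26.98,84.20) (closed)

G21
G90
G0 X25.56 Y36.18
M3 S858
G01 X29.30 Y20.18 F1070
G01 X13.57 Y24.94
G01 X25.56 Y36.18
M5
G0 X93.23 Y83.62
M3 S858
G01 X94.78 Y70.20 F1070
G01 X82.38 Y75.56
G01 X93.23 Y83.62
M5
G0 X142.17 Y26.15
M3 S858
G01 X156.85 Y23.33 F1070
G01 X147.07 Y12.02
G01 X142.17 Y26.15
M5
G0 X26.98 Y84.20
M3 S858
G01 X153.50 Y45.26 F1070
G01 X102.51 Y21.79
G01 X142.14 Y31.85
G01 X71.80 Y74.25
G01 X59.79 Y73.14
G01 X26.98 Y84.20
M5
G0 X0.00 Y0.00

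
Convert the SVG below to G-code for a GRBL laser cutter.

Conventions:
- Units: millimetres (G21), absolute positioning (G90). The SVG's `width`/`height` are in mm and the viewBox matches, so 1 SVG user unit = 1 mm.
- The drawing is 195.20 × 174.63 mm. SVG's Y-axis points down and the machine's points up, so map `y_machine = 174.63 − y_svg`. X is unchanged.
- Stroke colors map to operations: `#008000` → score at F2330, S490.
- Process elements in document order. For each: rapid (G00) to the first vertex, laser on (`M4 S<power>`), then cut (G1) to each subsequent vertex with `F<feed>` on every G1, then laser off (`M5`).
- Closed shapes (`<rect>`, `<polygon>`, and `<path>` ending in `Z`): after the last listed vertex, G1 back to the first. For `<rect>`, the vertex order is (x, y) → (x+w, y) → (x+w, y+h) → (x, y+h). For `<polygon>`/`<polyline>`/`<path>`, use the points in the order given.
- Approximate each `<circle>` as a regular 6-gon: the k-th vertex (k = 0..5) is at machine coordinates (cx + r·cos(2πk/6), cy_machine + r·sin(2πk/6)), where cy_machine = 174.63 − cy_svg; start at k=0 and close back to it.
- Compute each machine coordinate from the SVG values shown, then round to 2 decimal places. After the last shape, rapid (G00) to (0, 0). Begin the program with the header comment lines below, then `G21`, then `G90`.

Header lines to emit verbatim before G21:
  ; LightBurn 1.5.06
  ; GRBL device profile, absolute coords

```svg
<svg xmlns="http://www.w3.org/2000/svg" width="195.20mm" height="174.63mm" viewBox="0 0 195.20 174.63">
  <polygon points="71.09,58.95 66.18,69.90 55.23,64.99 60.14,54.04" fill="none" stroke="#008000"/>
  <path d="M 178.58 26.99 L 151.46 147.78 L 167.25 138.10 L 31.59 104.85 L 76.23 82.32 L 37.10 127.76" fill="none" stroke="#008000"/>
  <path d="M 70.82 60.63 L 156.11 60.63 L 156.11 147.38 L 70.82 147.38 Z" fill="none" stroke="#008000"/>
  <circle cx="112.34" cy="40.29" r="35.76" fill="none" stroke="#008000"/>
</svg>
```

; LightBurn 1.5.06
; GRBL device profile, absolute coords
G21
G90
G00 X71.09 Y115.68
M4 S490
G1 X66.18 Y104.73 F2330
G1 X55.23 Y109.64 F2330
G1 X60.14 Y120.59 F2330
G1 X71.09 Y115.68 F2330
M5
G00 X178.58 Y147.64
M4 S490
G1 X151.46 Y26.85 F2330
G1 X167.25 Y36.53 F2330
G1 X31.59 Y69.78 F2330
G1 X76.23 Y92.31 F2330
G1 X37.10 Y46.87 F2330
M5
G00 X70.82 Y114.00
M4 S490
G1 X156.11 Y114.00 F2330
G1 X156.11 Y27.25 F2330
G1 X70.82 Y27.25 F2330
G1 X70.82 Y114.00 F2330
M5
G00 X148.10 Y134.34
M4 S490
G1 X130.22 Y165.31 F2330
G1 X94.46 Y165.31 F2330
G1 X76.58 Y134.34 F2330
G1 X94.46 Y103.37 F2330
G1 X130.22 Y103.37 F2330
G1 X148.10 Y134.34 F2330
M5
G00 X0.00 Y0.00

1 u = 1 mm; y_m = 174.63 − y.

[1] `<polygon>` regular polygon, #008000→score S490 F2330: (71.09,115.68) → (66.18,104.73) → (55.23,109.64) → (60.14,120.59) → (71.09,115.68) (closed)

[2] `<path>` open polyline, #008000→score S490 F2330: (178.58,147.64) → (151.46,26.85) → (167.25,36.53) → (31.59,69.78) → (76.23,92.31) → (37.10,46.87)

[3] `<path>` rectangle, #008000→score S490 F2330: (70.82,114.00) → (156.11,114.00) → (156.11,27.25) → (70.82,27.25) → (70.82,114.00) (closed)

[4] `<circle>` circle, #008000→score S490 F2330: (148.10,134.34) → (130.22,165.31) → (94.46,165.31) → (76.58,134.34) → (94.46,103.37) → (130.22,103.37) → (148.10,134.34) (closed)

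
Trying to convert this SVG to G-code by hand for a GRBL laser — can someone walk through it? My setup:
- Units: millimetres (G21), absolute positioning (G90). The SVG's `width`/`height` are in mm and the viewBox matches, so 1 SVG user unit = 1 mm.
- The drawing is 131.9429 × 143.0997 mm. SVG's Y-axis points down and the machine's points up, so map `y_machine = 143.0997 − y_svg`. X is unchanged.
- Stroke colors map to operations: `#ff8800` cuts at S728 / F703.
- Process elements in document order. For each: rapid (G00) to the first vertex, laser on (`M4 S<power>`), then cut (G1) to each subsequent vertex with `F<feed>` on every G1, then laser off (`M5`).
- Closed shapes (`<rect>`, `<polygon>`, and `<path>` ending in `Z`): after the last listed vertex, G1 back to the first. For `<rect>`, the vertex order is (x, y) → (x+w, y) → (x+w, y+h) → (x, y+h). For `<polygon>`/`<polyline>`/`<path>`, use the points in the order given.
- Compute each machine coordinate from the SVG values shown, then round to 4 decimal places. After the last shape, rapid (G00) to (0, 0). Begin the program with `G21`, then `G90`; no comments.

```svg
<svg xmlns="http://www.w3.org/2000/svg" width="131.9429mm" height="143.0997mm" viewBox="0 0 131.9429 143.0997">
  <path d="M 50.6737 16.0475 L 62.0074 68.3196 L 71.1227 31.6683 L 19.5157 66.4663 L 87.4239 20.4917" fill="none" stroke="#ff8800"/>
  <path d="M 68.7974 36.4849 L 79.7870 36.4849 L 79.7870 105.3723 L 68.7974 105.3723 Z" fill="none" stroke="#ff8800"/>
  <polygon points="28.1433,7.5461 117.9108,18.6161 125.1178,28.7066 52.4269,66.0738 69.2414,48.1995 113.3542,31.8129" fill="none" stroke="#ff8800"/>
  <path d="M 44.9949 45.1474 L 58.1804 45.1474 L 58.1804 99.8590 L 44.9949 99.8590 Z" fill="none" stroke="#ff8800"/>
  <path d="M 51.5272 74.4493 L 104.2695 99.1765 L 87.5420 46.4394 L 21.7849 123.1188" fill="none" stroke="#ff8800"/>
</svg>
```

Since the viewBox matches the mm dimensions, user units are millimetres directly. The only transform is the Y-flip y_m = 143.0997 − y_svg.

Shape 1 is a open polyline drawn with `<path>`. Its stroke #ff8800 means cut at S728, F703. After flipping Y the toolpath is (50.6737,127.0522) → (62.0074,74.7801) → (71.1227,111.4314) → (19.5157,76.6334) → (87.4239,122.6080).

Shape 2 is a rectangle drawn with `<path>`. Its stroke #ff8800 means cut at S728, F703. After flipping Y the toolpath is (68.7974,106.6148) → (79.7870,106.6148) → (79.7870,37.7274) → (68.7974,37.7274) → (68.7974,106.6148), returning to the start.

Shape 3 is a closed polygon drawn with `<polygon>`. Its stroke #ff8800 means cut at S728, F703. After flipping Y the toolpath is (28.1433,135.5536) → (117.9108,124.4836) → (125.1178,114.3931) → (52.4269,77.0259) → (69.2414,94.9002) → (113.3542,111.2868) → (28.1433,135.5536), returning to the start.

Shape 4 is a rectangle drawn with `<path>`. Its stroke #ff8800 means cut at S728, F703. After flipping Y the toolpath is (44.9949,97.9523) → (58.1804,97.9523) → (58.1804,43.2407) → (44.9949,43.2407) → (44.9949,97.9523), returning to the start.

Shape 5 is a open polyline drawn with `<path>`. Its stroke #ff8800 means cut at S728, F703. After flipping Y the toolpath is (51.5272,68.6504) → (104.2695,43.9232) → (87.5420,96.6603) → (21.7849,19.9809).

G21
G90
G00 X50.6737 Y127.0522
M4 S728
G1 X62.0074 Y74.7801 F703
G1 X71.1227 Y111.4314 F703
G1 X19.5157 Y76.6334 F703
G1 X87.4239 Y122.6080 F703
M5
G00 X68.7974 Y106.6148
M4 S728
G1 X79.7870 Y106.6148 F703
G1 X79.7870 Y37.7274 F703
G1 X68.7974 Y37.7274 F703
G1 X68.7974 Y106.6148 F703
M5
G00 X28.1433 Y135.5536
M4 S728
G1 X117.9108 Y124.4836 F703
G1 X125.1178 Y114.3931 F703
G1 X52.4269 Y77.0259 F703
G1 X69.2414 Y94.9002 F703
G1 X113.3542 Y111.2868 F703
G1 X28.1433 Y135.5536 F703
M5
G00 X44.9949 Y97.9523
M4 S728
G1 X58.1804 Y97.9523 F703
G1 X58.1804 Y43.2407 F703
G1 X44.9949 Y43.2407 F703
G1 X44.9949 Y97.9523 F703
M5
G00 X51.5272 Y68.6504
M4 S728
G1 X104.2695 Y43.9232 F703
G1 X87.5420 Y96.6603 F703
G1 X21.7849 Y19.9809 F703
M5
G00 X0.0000 Y0.0000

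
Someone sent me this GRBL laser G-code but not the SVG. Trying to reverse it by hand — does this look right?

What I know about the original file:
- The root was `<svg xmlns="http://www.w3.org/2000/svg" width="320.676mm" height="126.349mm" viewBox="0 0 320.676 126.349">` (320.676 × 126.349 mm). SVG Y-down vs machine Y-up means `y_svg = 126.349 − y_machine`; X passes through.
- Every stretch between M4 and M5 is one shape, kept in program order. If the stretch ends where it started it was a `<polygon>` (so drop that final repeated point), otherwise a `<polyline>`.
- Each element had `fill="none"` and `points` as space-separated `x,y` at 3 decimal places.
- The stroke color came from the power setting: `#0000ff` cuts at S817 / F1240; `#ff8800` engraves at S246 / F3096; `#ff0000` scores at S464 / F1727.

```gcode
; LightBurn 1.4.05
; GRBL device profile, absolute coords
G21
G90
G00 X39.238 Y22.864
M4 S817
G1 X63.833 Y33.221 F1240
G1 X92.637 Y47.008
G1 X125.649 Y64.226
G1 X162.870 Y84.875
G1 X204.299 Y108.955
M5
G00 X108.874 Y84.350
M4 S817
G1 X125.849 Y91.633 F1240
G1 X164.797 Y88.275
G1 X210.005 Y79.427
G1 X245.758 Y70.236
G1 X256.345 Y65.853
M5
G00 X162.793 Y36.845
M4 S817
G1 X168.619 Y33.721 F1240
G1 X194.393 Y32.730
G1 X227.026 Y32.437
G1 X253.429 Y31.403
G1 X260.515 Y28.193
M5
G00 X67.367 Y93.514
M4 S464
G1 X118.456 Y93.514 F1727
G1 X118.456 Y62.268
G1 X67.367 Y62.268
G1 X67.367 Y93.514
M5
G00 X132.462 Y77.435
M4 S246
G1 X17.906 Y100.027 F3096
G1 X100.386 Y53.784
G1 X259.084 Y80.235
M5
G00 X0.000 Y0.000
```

Each laser-on run becomes one SVG element. Flip Y back into SVG space with y_svg = 126.349 − y_machine.

Run 1: the run's S817 means `#0000ff` (cut). The run is open, so emit a `<polyline>` with points (Y-flipped): 39.238,103.485 63.833,93.128 92.637,79.341 125.649,62.123 162.870,41.474 204.299,17.394.

Run 2: S817 ⇒ cut layer `#0000ff`. The run is open, so emit a `<polyline>` with points (Y-flipped): 108.874,41.999 125.849,34.716 164.797,38.074 210.005,46.922 245.758,56.113 256.345,60.496.

Run 3: power S817 maps to stroke `#0000ff` (cut). The run is open, so emit a `<polyline>` with points (Y-flipped): 162.793,89.504 168.619,92.628 194.393,93.619 227.026,93.912 253.429,94.946 260.515,98.156.

Run 4: power S464 maps to stroke `#ff0000` (score). The run returns to its start, so emit a `<polygon>` with points (Y-flipped): 67.367,32.835 118.456,32.835 118.456,64.081 67.367,64.081.

Run 5: the run's S246 means `#ff8800` (engrave). The run is open, so emit a `<polyline>` with points (Y-flipped): 132.462,48.914 17.906,26.322 100.386,72.565 259.084,46.114.

<svg xmlns="http://www.w3.org/2000/svg" width="320.676mm" height="126.349mm" viewBox="0 0 320.676 126.349">
  <polyline points="39.238,103.485 63.833,93.128 92.637,79.341 125.649,62.123 162.870,41.474 204.299,17.394" fill="none" stroke="#0000ff"/>
  <polyline points="108.874,41.999 125.849,34.716 164.797,38.074 210.005,46.922 245.758,56.113 256.345,60.496" fill="none" stroke="#0000ff"/>
  <polyline points="162.793,89.504 168.619,92.628 194.393,93.619 227.026,93.912 253.429,94.946 260.515,98.156" fill="none" stroke="#0000ff"/>
  <polygon points="67.367,32.835 118.456,32.835 118.456,64.081 67.367,64.081" fill="none" stroke="#ff0000"/>
  <polyline points="132.462,48.914 17.906,26.322 100.386,72.565 259.084,46.114" fill="none" stroke="#ff8800"/>
</svg>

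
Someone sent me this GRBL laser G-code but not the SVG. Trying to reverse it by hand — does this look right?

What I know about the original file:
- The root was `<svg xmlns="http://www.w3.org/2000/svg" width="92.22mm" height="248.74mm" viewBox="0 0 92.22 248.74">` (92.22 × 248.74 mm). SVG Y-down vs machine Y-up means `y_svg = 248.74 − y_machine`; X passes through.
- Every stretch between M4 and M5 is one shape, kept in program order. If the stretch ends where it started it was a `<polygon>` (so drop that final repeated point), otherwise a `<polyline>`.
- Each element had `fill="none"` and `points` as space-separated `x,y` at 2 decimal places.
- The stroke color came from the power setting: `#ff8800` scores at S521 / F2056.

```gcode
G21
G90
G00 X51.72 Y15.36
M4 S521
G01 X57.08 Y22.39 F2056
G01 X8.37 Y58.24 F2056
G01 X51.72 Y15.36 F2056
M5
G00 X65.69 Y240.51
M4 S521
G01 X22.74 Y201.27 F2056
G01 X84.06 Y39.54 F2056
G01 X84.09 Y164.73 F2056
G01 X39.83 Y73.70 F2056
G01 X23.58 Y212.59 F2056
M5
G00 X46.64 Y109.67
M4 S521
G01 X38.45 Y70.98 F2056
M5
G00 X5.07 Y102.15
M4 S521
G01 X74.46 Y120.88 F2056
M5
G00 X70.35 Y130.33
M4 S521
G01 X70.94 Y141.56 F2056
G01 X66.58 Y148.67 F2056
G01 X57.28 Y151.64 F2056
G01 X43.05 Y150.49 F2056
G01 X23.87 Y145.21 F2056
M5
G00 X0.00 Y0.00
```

<svg xmlns="http://www.w3.org/2000/svg" width="92.22mm" height="248.74mm" viewBox="0 0 92.22 248.74">
  <polygon points="51.72,233.38 57.08,226.35 8.37,190.50" fill="none" stroke="#ff8800"/>
  <polyline points="65.69,8.23 22.74,47.47 84.06,209.20 84.09,84.01 39.83,175.04 23.58,36.15" fill="none" stroke="#ff8800"/>
  <polyline points="46.64,139.07 38.45,177.76" fill="none" stroke="#ff8800"/>
  <polyline points="5.07,146.59 74.46,127.86" fill="none" stroke="#ff8800"/>
  <polyline points="70.35,118.41 70.94,107.18 66.58,100.07 57.28,97.10 43.05,98.25 23.87,103.53" fill="none" stroke="#ff8800"/>
</svg>

y_svg = 248.74 − y_m. Every run uses S521, so all elements get stroke `#ff8800` (score).

[1] closed run; points: 51.72,233.38 57.08,226.35 8.37,190.50

[2] open run; points: 65.69,8.23 22.74,47.47 84.06,209.20 84.09,84.01 39.83,175.04 23.58,36.15

[3] open run; points: 46.64,139.07 38.45,177.76

[4] open run; points: 5.07,146.59 74.46,127.86

[5] open run; points: 70.35,118.41 70.94,107.18 66.58,100.07 57.28,97.10 43.05,98.25 23.87,103.53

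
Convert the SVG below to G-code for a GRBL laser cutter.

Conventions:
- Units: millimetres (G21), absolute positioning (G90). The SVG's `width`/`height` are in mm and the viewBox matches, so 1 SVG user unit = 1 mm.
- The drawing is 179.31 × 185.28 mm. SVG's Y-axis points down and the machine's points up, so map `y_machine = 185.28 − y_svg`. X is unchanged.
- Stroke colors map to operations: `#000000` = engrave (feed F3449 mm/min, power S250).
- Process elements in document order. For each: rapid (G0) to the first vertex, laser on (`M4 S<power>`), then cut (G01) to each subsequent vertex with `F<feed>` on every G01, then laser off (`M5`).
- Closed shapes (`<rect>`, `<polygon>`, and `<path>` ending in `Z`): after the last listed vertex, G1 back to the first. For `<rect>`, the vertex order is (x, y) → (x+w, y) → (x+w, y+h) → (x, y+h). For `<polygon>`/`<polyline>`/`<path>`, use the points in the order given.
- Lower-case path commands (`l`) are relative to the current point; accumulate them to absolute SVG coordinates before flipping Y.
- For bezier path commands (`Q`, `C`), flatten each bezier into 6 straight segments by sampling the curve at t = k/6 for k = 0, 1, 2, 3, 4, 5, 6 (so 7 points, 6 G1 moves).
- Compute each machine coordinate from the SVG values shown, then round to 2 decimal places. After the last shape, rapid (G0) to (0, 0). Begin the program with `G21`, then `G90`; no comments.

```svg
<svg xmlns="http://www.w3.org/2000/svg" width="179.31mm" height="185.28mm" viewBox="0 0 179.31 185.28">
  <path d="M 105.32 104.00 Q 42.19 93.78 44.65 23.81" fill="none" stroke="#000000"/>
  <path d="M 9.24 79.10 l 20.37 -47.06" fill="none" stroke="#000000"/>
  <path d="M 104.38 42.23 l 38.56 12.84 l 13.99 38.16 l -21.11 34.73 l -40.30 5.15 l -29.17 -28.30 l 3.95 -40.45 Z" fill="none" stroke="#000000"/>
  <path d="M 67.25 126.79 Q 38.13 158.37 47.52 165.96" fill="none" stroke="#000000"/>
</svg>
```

G21
G90
G0 X105.32 Y81.28
M4 S250
G01 X86.10 Y86.35 F3449
G01 X70.52 Y94.73 F3449
G01 X58.59 Y106.44 F3449
G01 X50.30 Y121.46 F3449
G01 X45.65 Y139.81 F3449
G01 X44.65 Y161.47 F3449
M5
G0 X9.24 Y106.18
M4 S250
G01 X29.61 Y153.24 F3449
M5
G0 X104.38 Y143.05
M4 S250
G01 X142.94 Y130.21 F3449
G01 X156.93 Y92.05 F3449
G01 X135.82 Y57.32 F3449
G01 X95.52 Y52.17 F3449
G01 X66.35 Y80.47 F3449
G01 X70.30 Y120.92 F3449
G01 X104.38 Y143.05 F3449
M5
G0 X67.25 Y58.49
M4 S250
G01 X58.61 Y48.63 F3449
G01 X52.12 Y40.10 F3449
G01 X47.76 Y32.91 F3449
G01 X45.54 Y27.05 F3449
G01 X45.46 Y22.52 F3449
G01 X47.52 Y19.32 F3449
M5
G0 X0.00 Y0.00

Since the viewBox matches the mm dimensions, user units are millimetres directly. The only transform is the Y-flip y_m = 185.28 − y_svg.

Shape 1 is a quadratic bezier drawn with `<path>`. Its stroke #000000 means engrave at S250, F3449. After flipping Y the toolpath is (105.32,81.28) → (86.10,86.35) → (70.52,94.73) → (58.59,106.44) → (50.30,121.46) → (45.65,139.81) → (44.65,161.47).

Shape 2 is a line segment drawn with `<path>`. Its stroke #000000 means engrave at S250, F3449. After flipping Y the toolpath is (9.24,106.18) → (29.61,153.24).

Shape 3 is a regular polygon drawn with `<path>`. Its stroke #000000 means engrave at S250, F3449. After flipping Y the toolpath is (104.38,143.05) → (142.94,130.21) → (156.93,92.05) → (135.82,57.32) → (95.52,52.17) → (66.35,80.47) → (70.30,120.92) → (104.38,143.05), returning to the start.

Shape 4 is a quadratic bezier drawn with `<path>`. Its stroke #000000 means engrave at S250, F3449. After flipping Y the toolpath is (67.25,58.49) → (58.61,48.63) → (52.12,40.10) → (47.76,32.91) → (45.54,27.05) → (45.46,22.52) → (47.52,19.32).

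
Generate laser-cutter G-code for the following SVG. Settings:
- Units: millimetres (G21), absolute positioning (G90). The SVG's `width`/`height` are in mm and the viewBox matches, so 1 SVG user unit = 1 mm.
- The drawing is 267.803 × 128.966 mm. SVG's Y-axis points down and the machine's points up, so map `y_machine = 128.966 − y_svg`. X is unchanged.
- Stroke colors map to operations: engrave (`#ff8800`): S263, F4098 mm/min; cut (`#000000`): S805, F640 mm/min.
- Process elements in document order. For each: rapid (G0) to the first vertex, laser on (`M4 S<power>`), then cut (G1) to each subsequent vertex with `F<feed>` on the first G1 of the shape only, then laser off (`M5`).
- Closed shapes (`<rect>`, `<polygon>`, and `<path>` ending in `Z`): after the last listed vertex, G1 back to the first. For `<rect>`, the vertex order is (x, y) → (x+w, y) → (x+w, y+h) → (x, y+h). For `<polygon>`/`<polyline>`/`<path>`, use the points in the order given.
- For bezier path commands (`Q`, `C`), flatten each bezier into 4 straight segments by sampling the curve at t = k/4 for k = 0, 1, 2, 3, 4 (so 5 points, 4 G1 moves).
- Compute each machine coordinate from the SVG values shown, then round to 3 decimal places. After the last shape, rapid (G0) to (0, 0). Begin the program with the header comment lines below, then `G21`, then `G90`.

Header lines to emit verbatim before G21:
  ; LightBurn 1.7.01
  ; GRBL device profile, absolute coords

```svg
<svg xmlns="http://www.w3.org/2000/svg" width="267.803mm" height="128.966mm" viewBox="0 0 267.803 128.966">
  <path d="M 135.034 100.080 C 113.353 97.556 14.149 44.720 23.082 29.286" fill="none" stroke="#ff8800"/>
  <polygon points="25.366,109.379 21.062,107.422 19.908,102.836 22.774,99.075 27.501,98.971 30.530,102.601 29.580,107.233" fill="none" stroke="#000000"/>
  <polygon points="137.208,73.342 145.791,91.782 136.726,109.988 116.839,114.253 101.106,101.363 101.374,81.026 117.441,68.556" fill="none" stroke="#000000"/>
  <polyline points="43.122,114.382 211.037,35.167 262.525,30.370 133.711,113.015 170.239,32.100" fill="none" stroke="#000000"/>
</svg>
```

viewBox `0 0 267.803 128.966` with mm width/height → 1 unit = 1 mm. Flip: y_m = 128.966 − y_svg.

**Shape 1** — `<path>` cubic bezier, stroke `#ff8800` → engrave (S263, F4098). Control points (SVG): P0=(135.034,100.080), P1=(113.353,97.556), P2=(14.149,44.720), P3=(23.082,29.286); sampled at t=k/4. Machine vertices: (135.034,28.886) → (107.139,38.842) → (67.578,59.442) → (33.757,82.462) → (23.082,99.680). Open path.

**Shape 2** — `<polygon>` regular polygon, stroke `#000000` → cut (S805, F640). Machine vertices: (25.366,19.587) → (21.062,21.544) → (19.908,26.130) → (22.774,29.891) → (27.501,29.995) → (30.530,26.365) → (29.580,21.733) → (25.366,19.587). Closed: final G1 returns to the first vertex.

**Shape 3** — `<polygon>` regular polygon, stroke `#000000` → cut (S805, F640). Machine vertices: (137.208,55.624) → (145.791,37.184) → (136.726,18.978) → (116.839,14.713) → (101.106,27.603) → (101.374,47.940) → (117.441,60.410) → (137.208,55.624). Closed: final G1 returns to the first vertex.

**Shape 4** — `<polyline>` open polyline, stroke `#000000` → cut (S805, F640). Machine vertices: (43.122,14.584) → (211.037,93.799) → (262.525,98.596) → (133.711,15.951) → (170.239,96.866). Open path.

; LightBurn 1.7.01
; GRBL device profile, absolute coords
G21
G90
G0 X135.034 Y28.886
M4 S263
G1 X107.139 Y38.842 F4098
G1 X67.578 Y59.442
G1 X33.757 Y82.462
G1 X23.082 Y99.680
M5
G0 X25.366 Y19.587
M4 S805
G1 X21.062 Y21.544 F640
G1 X19.908 Y26.130
G1 X22.774 Y29.891
G1 X27.501 Y29.995
G1 X30.530 Y26.365
G1 X29.580 Y21.733
G1 X25.366 Y19.587
M5
G0 X137.208 Y55.624
M4 S805
G1 X145.791 Y37.184 F640
G1 X136.726 Y18.978
G1 X116.839 Y14.713
G1 X101.106 Y27.603
G1 X101.374 Y47.940
G1 X117.441 Y60.410
G1 X137.208 Y55.624
M5
G0 X43.122 Y14.584
M4 S805
G1 X211.037 Y93.799 F640
G1 X262.525 Y98.596
G1 X133.711 Y15.951
G1 X170.239 Y96.866
M5
G0 X0.000 Y0.000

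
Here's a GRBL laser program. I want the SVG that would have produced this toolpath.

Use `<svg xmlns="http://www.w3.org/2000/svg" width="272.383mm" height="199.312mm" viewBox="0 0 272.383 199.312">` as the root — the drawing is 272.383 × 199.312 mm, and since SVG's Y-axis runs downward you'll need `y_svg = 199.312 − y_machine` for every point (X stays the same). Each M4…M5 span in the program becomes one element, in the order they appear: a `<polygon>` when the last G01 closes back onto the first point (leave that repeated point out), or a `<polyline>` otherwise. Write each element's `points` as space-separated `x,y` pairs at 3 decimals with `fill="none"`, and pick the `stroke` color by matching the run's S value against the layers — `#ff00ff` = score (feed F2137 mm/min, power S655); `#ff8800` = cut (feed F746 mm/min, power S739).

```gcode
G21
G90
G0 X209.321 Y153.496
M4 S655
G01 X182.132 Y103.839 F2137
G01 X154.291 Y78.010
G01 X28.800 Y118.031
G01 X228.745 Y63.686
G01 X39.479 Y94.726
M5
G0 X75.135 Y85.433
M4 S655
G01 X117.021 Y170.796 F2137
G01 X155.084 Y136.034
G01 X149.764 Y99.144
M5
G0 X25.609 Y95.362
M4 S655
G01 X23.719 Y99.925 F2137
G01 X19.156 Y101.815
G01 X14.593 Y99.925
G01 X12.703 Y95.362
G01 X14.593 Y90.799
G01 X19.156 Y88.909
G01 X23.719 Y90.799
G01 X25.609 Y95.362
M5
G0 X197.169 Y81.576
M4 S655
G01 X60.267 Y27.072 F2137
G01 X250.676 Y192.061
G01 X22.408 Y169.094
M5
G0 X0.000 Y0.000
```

y_svg = 199.312 − y_m. Every run uses S655, so all elements get stroke `#ff00ff` (score).

[1] open run; points: 209.321,45.816 182.132,95.473 154.291,121.302 28.800,81.281 228.745,135.626 39.479,104.586

[2] open run; points: 75.135,113.879 117.021,28.516 155.084,63.278 149.764,100.168

[3] closed run; points: 25.609,103.950 23.719,99.387 19.156,97.497 14.593,99.387 12.703,103.950 14.593,108.513 19.156,110.403 23.719,108.513

[4] open run; points: 197.169,117.736 60.267,172.240 250.676,7.251 22.408,30.218

<svg xmlns="http://www.w3.org/2000/svg" width="272.383mm" height="199.312mm" viewBox="0 0 272.383 199.312">
  <polyline points="209.321,45.816 182.132,95.473 154.291,121.302 28.800,81.281 228.745,135.626 39.479,104.586" fill="none" stroke="#ff00ff"/>
  <polyline points="75.135,113.879 117.021,28.516 155.084,63.278 149.764,100.168" fill="none" stroke="#ff00ff"/>
  <polygon points="25.609,103.950 23.719,99.387 19.156,97.497 14.593,99.387 12.703,103.950 14.593,108.513 19.156,110.403 23.719,108.513" fill="none" stroke="#ff00ff"/>
  <polyline points="197.169,117.736 60.267,172.240 250.676,7.251 22.408,30.218" fill="none" stroke="#ff00ff"/>
</svg>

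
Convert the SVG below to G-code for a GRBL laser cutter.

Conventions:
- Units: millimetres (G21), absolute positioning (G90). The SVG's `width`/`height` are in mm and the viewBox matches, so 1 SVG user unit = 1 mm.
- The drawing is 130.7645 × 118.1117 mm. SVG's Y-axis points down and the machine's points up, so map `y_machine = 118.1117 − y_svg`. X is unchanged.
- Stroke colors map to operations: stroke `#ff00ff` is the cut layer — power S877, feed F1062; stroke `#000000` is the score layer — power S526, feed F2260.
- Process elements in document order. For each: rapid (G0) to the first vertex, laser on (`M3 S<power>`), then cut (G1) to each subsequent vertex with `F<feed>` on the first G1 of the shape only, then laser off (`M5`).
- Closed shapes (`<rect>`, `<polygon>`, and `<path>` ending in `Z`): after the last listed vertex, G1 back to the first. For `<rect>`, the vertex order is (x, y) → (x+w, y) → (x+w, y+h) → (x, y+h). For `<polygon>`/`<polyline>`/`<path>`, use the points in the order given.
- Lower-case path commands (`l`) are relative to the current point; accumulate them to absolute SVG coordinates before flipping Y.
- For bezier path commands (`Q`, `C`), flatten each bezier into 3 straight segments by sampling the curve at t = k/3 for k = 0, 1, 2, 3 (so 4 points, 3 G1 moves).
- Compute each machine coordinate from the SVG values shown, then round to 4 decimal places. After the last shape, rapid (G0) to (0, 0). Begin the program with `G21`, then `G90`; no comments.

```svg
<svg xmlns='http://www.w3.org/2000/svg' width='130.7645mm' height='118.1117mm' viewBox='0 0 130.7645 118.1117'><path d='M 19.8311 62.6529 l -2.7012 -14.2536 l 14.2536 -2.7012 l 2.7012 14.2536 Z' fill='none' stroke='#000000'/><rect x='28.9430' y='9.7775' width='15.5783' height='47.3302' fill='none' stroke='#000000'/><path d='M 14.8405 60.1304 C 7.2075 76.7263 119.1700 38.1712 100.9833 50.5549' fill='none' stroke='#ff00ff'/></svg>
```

viewBox `0 0 130.7645 118.1117` with mm width/height → 1 unit = 1 mm. Flip: y_m = 118.1117 − y_svg.

**Shape 1** — `<path>` regular polygon, stroke `#000000` → score (S526, F2260). Machine vertices: (19.8311,55.4588) → (17.1299,69.7124) → (31.3835,72.4136) → (34.0847,58.1600) → (19.8311,55.4588). Closed: final G1 returns to the first vertex.

**Shape 2** — `<rect>` rectangle, stroke `#000000` → score (S526, F2260). Machine vertices: (28.9430,108.3342) → (44.5213,108.3342) → (44.5213,61.0040) → (28.9430,61.0040) → (28.9430,108.3342). Closed: final G1 returns to the first vertex.

**Shape 3** — `<path>` cubic bezier, stroke `#ff00ff` → cut (S877, F1062). Control points (SVG): P0=(14.8405,60.1304), P1=(7.2075,76.7263), P2=(119.1700,38.1712), P3=(100.9833,50.5549); sampled at t=k/3. Machine vertices: (14.8405,57.9813) → (37.8229,55.8398) → (85.0367,66.8902) → (100.9833,67.5568). Open path.

G21
G90
G0 X19.8311 Y55.4588
M3 S526
G1 X17.1299 Y69.7124 F2260
G1 X31.3835 Y72.4136
G1 X34.0847 Y58.1600
G1 X19.8311 Y55.4588
M5
G0 X28.9430 Y108.3342
M3 S526
G1 X44.5213 Y108.3342 F2260
G1 X44.5213 Y61.0040
G1 X28.9430 Y61.0040
G1 X28.9430 Y108.3342
M5
G0 X14.8405 Y57.9813
M3 S877
G1 X37.8229 Y55.8398 F1062
G1 X85.0367 Y66.8902
G1 X100.9833 Y67.5568
M5
G0 X0.0000 Y0.0000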